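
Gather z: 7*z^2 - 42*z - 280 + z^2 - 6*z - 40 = 8*z^2 - 48*z - 320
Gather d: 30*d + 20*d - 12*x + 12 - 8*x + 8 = 50*d - 20*x + 20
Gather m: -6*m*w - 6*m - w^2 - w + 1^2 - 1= m*(-6*w - 6) - w^2 - w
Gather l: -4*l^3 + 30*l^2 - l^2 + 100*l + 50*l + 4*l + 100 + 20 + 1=-4*l^3 + 29*l^2 + 154*l + 121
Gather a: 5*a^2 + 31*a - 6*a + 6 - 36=5*a^2 + 25*a - 30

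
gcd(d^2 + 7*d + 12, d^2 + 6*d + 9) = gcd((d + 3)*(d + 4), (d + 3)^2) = d + 3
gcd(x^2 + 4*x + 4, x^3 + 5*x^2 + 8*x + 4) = x^2 + 4*x + 4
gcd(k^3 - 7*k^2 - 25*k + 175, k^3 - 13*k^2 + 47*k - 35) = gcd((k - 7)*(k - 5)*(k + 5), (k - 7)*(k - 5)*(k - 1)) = k^2 - 12*k + 35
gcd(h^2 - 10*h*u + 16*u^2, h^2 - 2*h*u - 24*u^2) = 1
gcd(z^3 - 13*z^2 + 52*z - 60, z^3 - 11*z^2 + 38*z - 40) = z^2 - 7*z + 10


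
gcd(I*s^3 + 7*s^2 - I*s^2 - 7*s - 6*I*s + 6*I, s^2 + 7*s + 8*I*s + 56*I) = 1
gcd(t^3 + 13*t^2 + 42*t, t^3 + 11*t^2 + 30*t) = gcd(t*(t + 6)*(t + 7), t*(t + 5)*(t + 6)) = t^2 + 6*t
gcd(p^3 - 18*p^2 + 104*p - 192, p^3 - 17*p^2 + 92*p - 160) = p^2 - 12*p + 32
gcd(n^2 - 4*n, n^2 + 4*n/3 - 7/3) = 1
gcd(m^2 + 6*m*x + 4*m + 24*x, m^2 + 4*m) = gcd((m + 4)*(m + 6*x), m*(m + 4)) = m + 4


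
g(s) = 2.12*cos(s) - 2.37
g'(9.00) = -0.87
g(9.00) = -4.30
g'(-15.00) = 1.38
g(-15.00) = -3.98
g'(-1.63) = 2.12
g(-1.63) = -2.50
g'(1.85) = -2.04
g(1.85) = -2.95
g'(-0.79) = 1.51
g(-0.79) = -0.88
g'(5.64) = 1.27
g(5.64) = -0.67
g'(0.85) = -1.59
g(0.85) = -0.97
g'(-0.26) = 0.55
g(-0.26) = -0.32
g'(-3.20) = -0.12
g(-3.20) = -4.49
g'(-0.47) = 0.96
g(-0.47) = -0.48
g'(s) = -2.12*sin(s)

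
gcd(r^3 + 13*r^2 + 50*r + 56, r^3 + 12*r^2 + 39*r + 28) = r^2 + 11*r + 28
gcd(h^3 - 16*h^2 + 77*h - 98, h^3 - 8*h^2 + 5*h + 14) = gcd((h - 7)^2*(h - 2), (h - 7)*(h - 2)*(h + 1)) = h^2 - 9*h + 14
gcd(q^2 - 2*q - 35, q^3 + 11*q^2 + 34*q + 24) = 1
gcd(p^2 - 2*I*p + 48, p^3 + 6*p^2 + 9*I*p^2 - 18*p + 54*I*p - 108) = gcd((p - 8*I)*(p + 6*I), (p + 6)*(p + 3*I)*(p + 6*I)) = p + 6*I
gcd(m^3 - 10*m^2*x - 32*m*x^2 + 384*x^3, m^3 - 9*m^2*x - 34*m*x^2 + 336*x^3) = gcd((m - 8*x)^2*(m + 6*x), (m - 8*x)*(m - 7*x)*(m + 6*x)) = -m^2 + 2*m*x + 48*x^2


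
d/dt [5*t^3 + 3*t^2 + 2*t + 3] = 15*t^2 + 6*t + 2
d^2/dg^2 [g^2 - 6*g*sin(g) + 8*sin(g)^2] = 6*g*sin(g) - 32*sin(g)^2 - 12*cos(g) + 18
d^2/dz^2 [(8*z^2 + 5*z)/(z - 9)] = 1386/(z^3 - 27*z^2 + 243*z - 729)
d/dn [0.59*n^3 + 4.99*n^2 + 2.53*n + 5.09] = 1.77*n^2 + 9.98*n + 2.53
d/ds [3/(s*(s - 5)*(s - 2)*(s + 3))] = 6*(-2*s^3 + 6*s^2 + 11*s - 15)/(s^2*(s^6 - 8*s^5 - 6*s^4 + 148*s^3 - 119*s^2 - 660*s + 900))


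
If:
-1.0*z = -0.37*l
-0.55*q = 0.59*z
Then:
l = 2.7027027027027*z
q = -1.07272727272727*z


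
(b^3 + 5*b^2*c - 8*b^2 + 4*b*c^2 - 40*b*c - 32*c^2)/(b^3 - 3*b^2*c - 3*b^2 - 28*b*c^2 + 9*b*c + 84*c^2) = (b^2 + b*c - 8*b - 8*c)/(b^2 - 7*b*c - 3*b + 21*c)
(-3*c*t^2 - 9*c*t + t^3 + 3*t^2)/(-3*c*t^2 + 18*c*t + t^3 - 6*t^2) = (t + 3)/(t - 6)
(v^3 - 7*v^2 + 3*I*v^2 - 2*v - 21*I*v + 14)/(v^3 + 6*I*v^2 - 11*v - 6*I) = (v - 7)/(v + 3*I)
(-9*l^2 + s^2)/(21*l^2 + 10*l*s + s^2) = (-3*l + s)/(7*l + s)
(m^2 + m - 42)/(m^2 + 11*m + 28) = (m - 6)/(m + 4)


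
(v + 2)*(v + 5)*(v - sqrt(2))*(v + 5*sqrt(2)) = v^4 + 4*sqrt(2)*v^3 + 7*v^3 + 28*sqrt(2)*v^2 - 70*v + 40*sqrt(2)*v - 100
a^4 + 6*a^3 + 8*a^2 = a^2*(a + 2)*(a + 4)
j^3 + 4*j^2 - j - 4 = (j - 1)*(j + 1)*(j + 4)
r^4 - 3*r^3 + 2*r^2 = r^2*(r - 2)*(r - 1)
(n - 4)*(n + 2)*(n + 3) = n^3 + n^2 - 14*n - 24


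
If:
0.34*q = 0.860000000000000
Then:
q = 2.53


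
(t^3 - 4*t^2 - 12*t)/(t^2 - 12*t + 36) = t*(t + 2)/(t - 6)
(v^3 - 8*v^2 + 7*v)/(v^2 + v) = (v^2 - 8*v + 7)/(v + 1)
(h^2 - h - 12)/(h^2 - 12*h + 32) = (h + 3)/(h - 8)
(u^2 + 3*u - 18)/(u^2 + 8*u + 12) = (u - 3)/(u + 2)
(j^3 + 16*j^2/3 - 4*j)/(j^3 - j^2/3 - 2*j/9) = 3*(j + 6)/(3*j + 1)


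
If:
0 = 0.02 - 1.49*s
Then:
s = 0.01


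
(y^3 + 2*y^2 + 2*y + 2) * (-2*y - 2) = -2*y^4 - 6*y^3 - 8*y^2 - 8*y - 4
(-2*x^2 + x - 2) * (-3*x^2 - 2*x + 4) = 6*x^4 + x^3 - 4*x^2 + 8*x - 8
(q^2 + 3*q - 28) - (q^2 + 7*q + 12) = -4*q - 40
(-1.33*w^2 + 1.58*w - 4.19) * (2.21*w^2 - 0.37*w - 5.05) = -2.9393*w^4 + 3.9839*w^3 - 3.128*w^2 - 6.4287*w + 21.1595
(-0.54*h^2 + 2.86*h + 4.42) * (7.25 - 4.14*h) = 2.2356*h^3 - 15.7554*h^2 + 2.4362*h + 32.045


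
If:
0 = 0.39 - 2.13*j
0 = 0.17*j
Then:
No Solution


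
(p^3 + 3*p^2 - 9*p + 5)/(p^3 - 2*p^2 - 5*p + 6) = (p^2 + 4*p - 5)/(p^2 - p - 6)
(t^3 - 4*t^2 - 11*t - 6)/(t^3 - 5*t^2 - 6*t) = (t + 1)/t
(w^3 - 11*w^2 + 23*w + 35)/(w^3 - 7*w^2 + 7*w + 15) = (w - 7)/(w - 3)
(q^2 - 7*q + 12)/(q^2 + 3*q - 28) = (q - 3)/(q + 7)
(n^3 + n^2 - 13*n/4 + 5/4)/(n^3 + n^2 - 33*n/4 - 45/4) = (2*n^2 - 3*n + 1)/(2*n^2 - 3*n - 9)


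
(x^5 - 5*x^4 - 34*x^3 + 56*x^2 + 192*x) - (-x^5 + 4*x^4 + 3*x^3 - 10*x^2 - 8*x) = 2*x^5 - 9*x^4 - 37*x^3 + 66*x^2 + 200*x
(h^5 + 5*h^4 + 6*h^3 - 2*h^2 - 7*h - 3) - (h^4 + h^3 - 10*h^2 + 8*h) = h^5 + 4*h^4 + 5*h^3 + 8*h^2 - 15*h - 3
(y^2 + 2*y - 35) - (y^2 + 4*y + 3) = -2*y - 38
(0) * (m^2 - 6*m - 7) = 0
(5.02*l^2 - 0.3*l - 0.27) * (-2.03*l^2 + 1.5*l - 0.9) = -10.1906*l^4 + 8.139*l^3 - 4.4199*l^2 - 0.135*l + 0.243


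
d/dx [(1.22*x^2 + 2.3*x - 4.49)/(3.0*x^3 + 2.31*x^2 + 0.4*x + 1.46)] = (-3.66*x^4 - 13.8*x^3 + 35.585*x^2 + 24.3062*x + 5.154)/(9.0*x^6 + 13.86*x^5 + 7.7361*x^4 + 10.608*x^3 + 6.9052*x^2 + 1.168*x + 2.1316)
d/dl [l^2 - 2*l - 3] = 2*l - 2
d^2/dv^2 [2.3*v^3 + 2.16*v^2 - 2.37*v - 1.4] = 13.8*v + 4.32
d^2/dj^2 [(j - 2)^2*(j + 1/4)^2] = 12*j^2 - 21*j + 33/8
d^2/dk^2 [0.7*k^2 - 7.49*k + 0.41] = 1.40000000000000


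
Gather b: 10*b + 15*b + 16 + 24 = 25*b + 40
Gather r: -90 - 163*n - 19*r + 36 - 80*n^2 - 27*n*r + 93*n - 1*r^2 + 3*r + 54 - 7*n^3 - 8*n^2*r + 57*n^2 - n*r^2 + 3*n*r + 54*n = -7*n^3 - 23*n^2 - 16*n + r^2*(-n - 1) + r*(-8*n^2 - 24*n - 16)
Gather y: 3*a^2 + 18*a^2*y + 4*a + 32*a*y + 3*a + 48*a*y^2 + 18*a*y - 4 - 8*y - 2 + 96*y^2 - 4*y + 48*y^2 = 3*a^2 + 7*a + y^2*(48*a + 144) + y*(18*a^2 + 50*a - 12) - 6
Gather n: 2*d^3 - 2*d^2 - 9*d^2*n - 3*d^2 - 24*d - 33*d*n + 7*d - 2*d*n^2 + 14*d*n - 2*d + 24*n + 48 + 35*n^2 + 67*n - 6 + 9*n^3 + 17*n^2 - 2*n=2*d^3 - 5*d^2 - 19*d + 9*n^3 + n^2*(52 - 2*d) + n*(-9*d^2 - 19*d + 89) + 42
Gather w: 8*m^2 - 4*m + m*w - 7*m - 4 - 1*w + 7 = 8*m^2 - 11*m + w*(m - 1) + 3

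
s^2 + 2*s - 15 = (s - 3)*(s + 5)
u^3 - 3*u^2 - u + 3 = (u - 3)*(u - 1)*(u + 1)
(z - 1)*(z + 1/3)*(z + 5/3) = z^3 + z^2 - 13*z/9 - 5/9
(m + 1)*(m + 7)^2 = m^3 + 15*m^2 + 63*m + 49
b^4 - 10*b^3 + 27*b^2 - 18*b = b*(b - 6)*(b - 3)*(b - 1)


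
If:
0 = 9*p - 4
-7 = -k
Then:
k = 7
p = 4/9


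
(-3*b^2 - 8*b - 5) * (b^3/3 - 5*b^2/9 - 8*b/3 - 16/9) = -b^5 - b^4 + 97*b^3/9 + 265*b^2/9 + 248*b/9 + 80/9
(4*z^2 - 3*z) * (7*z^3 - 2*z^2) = 28*z^5 - 29*z^4 + 6*z^3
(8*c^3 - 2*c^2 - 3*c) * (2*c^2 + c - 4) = 16*c^5 + 4*c^4 - 40*c^3 + 5*c^2 + 12*c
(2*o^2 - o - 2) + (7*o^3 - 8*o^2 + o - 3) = 7*o^3 - 6*o^2 - 5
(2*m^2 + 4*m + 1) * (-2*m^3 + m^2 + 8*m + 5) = -4*m^5 - 6*m^4 + 18*m^3 + 43*m^2 + 28*m + 5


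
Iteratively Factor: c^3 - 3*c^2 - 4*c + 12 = (c - 3)*(c^2 - 4) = (c - 3)*(c - 2)*(c + 2)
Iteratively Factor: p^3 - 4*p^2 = (p)*(p^2 - 4*p) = p^2*(p - 4)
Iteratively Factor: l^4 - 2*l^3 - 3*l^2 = (l - 3)*(l^3 + l^2) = l*(l - 3)*(l^2 + l) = l^2*(l - 3)*(l + 1)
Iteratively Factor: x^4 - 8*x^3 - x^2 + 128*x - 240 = (x + 4)*(x^3 - 12*x^2 + 47*x - 60) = (x - 4)*(x + 4)*(x^2 - 8*x + 15) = (x - 5)*(x - 4)*(x + 4)*(x - 3)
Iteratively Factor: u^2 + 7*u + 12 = (u + 3)*(u + 4)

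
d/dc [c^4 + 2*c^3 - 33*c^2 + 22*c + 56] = 4*c^3 + 6*c^2 - 66*c + 22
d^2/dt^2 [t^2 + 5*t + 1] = 2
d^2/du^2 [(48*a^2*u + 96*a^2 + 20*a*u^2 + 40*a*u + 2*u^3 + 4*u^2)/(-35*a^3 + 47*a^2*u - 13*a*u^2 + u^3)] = 4*(51730*a^7 - 29085*a^6*u + 119542*a^6 - 13545*a^5*u^2 - 110244*a^5*u + 13242*a^4*u^3 + 32574*a^4*u^2 - 2136*a^3*u^4 - 840*a^3*u^3 - 69*a^2*u^5 - 774*a^2*u^4 + 23*a*u^6 + 60*a*u^5 + 2*u^6)/(-42875*a^9 + 172725*a^8*u - 279720*a^7*u^2 + 235808*a^6*u^3 - 113766*a^5*u^4 + 33186*a^4*u^5 - 5968*a^3*u^6 + 648*a^2*u^7 - 39*a*u^8 + u^9)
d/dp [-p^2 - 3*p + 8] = -2*p - 3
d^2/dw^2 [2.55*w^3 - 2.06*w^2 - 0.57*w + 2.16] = 15.3*w - 4.12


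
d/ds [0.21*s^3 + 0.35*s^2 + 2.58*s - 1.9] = 0.63*s^2 + 0.7*s + 2.58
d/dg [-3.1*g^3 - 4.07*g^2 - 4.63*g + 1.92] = -9.3*g^2 - 8.14*g - 4.63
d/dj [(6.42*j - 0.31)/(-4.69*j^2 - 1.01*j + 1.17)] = (30.1098*j^2 - 2.9078*j + 7.1983)/(21.9961*j^4 + 9.4738*j^3 - 9.9545*j^2 - 2.3634*j + 1.3689)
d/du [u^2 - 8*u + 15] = 2*u - 8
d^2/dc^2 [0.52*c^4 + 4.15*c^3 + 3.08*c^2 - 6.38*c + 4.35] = 6.24*c^2 + 24.9*c + 6.16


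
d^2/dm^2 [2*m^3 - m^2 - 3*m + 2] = 12*m - 2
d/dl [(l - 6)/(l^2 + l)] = (-l^2 + 12*l + 6)/(l^2*(l^2 + 2*l + 1))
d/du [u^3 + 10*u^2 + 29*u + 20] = 3*u^2 + 20*u + 29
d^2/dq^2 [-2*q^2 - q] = -4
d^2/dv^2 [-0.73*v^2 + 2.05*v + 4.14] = -1.46000000000000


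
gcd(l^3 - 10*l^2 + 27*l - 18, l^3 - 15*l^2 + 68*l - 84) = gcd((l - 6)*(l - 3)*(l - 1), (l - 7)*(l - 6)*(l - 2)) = l - 6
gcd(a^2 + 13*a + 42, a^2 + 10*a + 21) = a + 7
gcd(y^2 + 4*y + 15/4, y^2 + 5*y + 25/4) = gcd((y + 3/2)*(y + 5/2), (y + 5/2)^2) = y + 5/2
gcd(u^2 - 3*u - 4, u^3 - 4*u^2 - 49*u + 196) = u - 4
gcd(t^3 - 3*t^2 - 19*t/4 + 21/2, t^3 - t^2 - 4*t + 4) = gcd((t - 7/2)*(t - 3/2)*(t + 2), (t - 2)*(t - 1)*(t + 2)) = t + 2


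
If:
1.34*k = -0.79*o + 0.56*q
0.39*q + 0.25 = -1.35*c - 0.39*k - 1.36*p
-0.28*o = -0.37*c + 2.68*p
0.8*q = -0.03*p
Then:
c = 90.2333196610984*q - 0.238966888564492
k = 0.186167434774523 - 220.354653527734*q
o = 374.474981933118*q - 0.315777674174507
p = -26.6666666666667*q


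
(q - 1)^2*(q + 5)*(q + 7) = q^4 + 10*q^3 + 12*q^2 - 58*q + 35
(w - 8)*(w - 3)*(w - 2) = w^3 - 13*w^2 + 46*w - 48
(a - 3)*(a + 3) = a^2 - 9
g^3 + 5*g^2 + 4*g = g*(g + 1)*(g + 4)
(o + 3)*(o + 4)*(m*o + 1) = m*o^3 + 7*m*o^2 + 12*m*o + o^2 + 7*o + 12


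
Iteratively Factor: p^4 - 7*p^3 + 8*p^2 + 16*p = (p)*(p^3 - 7*p^2 + 8*p + 16) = p*(p - 4)*(p^2 - 3*p - 4) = p*(p - 4)*(p + 1)*(p - 4)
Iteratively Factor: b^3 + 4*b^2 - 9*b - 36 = (b + 3)*(b^2 + b - 12) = (b + 3)*(b + 4)*(b - 3)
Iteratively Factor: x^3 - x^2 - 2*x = (x)*(x^2 - x - 2) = x*(x + 1)*(x - 2)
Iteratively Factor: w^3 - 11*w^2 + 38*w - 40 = (w - 5)*(w^2 - 6*w + 8) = (w - 5)*(w - 4)*(w - 2)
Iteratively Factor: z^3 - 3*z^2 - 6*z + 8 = (z + 2)*(z^2 - 5*z + 4) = (z - 4)*(z + 2)*(z - 1)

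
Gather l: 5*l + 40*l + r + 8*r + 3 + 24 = 45*l + 9*r + 27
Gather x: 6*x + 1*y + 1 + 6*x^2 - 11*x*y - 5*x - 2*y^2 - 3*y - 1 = 6*x^2 + x*(1 - 11*y) - 2*y^2 - 2*y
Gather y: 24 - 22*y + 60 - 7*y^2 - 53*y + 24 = -7*y^2 - 75*y + 108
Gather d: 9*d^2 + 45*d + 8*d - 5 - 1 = 9*d^2 + 53*d - 6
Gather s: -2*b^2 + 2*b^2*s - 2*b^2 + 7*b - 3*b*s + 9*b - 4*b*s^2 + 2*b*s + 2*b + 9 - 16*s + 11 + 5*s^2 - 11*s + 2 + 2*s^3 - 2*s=-4*b^2 + 18*b + 2*s^3 + s^2*(5 - 4*b) + s*(2*b^2 - b - 29) + 22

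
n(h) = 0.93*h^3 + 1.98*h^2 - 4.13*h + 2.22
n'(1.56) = 8.84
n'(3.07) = 34.32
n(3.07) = 35.11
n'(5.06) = 87.34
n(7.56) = 486.00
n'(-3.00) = 9.10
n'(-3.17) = 11.35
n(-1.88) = 10.80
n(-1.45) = 9.54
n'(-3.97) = 24.12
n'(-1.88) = -1.71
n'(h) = 2.79*h^2 + 3.96*h - 4.13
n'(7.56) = 185.27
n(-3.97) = -8.37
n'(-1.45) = -4.01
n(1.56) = 4.13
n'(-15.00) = 564.22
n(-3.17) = 5.58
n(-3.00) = 7.32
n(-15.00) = -2629.08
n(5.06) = 152.50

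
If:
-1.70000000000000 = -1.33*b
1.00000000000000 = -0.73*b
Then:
No Solution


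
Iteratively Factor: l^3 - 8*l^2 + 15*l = (l - 5)*(l^2 - 3*l) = (l - 5)*(l - 3)*(l)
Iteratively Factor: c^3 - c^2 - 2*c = (c)*(c^2 - c - 2) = c*(c + 1)*(c - 2)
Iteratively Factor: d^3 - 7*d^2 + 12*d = (d - 4)*(d^2 - 3*d) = d*(d - 4)*(d - 3)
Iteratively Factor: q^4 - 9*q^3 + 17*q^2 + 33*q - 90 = (q - 3)*(q^3 - 6*q^2 - q + 30) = (q - 5)*(q - 3)*(q^2 - q - 6) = (q - 5)*(q - 3)^2*(q + 2)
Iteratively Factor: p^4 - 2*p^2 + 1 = (p - 1)*(p^3 + p^2 - p - 1) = (p - 1)*(p + 1)*(p^2 - 1) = (p - 1)*(p + 1)^2*(p - 1)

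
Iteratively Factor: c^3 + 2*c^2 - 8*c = (c)*(c^2 + 2*c - 8) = c*(c - 2)*(c + 4)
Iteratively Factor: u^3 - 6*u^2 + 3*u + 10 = (u + 1)*(u^2 - 7*u + 10) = (u - 2)*(u + 1)*(u - 5)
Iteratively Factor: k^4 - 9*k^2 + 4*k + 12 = (k + 1)*(k^3 - k^2 - 8*k + 12) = (k + 1)*(k + 3)*(k^2 - 4*k + 4) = (k - 2)*(k + 1)*(k + 3)*(k - 2)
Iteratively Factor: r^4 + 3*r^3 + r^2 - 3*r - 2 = (r + 1)*(r^3 + 2*r^2 - r - 2) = (r - 1)*(r + 1)*(r^2 + 3*r + 2) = (r - 1)*(r + 1)*(r + 2)*(r + 1)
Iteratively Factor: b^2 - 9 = (b + 3)*(b - 3)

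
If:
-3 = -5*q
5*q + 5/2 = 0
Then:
No Solution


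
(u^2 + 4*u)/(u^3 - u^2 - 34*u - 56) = u/(u^2 - 5*u - 14)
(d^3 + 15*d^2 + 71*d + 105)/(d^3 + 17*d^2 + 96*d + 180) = (d^2 + 10*d + 21)/(d^2 + 12*d + 36)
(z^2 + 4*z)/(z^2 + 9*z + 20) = z/(z + 5)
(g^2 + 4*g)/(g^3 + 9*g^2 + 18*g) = (g + 4)/(g^2 + 9*g + 18)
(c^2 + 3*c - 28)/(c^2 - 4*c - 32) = (-c^2 - 3*c + 28)/(-c^2 + 4*c + 32)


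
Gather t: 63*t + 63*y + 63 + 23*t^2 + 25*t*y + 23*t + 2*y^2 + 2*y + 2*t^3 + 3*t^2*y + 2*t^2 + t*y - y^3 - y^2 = 2*t^3 + t^2*(3*y + 25) + t*(26*y + 86) - y^3 + y^2 + 65*y + 63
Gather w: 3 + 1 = 4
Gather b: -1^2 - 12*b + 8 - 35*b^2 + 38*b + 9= -35*b^2 + 26*b + 16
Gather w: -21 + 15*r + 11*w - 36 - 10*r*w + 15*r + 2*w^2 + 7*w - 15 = 30*r + 2*w^2 + w*(18 - 10*r) - 72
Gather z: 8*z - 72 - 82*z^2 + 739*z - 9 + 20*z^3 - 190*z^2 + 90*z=20*z^3 - 272*z^2 + 837*z - 81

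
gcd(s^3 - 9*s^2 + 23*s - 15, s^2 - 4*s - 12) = 1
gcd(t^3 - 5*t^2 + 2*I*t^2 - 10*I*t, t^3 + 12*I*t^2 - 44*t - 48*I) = t + 2*I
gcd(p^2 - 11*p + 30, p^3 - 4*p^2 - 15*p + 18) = p - 6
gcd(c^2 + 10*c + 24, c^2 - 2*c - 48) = c + 6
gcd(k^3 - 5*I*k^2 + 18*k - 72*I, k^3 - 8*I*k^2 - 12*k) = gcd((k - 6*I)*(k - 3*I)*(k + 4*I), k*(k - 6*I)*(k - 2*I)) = k - 6*I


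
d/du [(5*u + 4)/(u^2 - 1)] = (5*u^2 - 2*u*(5*u + 4) - 5)/(u^2 - 1)^2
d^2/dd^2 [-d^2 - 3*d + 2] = -2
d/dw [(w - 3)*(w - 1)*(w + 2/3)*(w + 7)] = 4*w^3 + 11*w^2 - 46*w + 13/3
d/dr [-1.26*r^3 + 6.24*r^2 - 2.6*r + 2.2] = -3.78*r^2 + 12.48*r - 2.6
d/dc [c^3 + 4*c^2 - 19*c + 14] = 3*c^2 + 8*c - 19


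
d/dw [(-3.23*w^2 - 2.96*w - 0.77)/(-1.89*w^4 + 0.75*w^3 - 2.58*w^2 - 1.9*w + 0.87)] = (-12.2094*w^5 - 14.3607*w^4 - 1.3812*w^3 + 0.232699999999998*w^2 - 9.5934*w - 4.0382)/(3.5721*w^8 - 2.835*w^7 + 10.3149*w^6 + 3.312*w^5 + 0.517800000000001*w^4 + 11.109*w^3 - 0.8792*w^2 - 3.306*w + 0.7569)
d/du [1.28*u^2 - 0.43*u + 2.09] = 2.56*u - 0.43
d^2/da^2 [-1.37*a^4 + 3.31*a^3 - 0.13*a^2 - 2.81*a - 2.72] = -16.44*a^2 + 19.86*a - 0.26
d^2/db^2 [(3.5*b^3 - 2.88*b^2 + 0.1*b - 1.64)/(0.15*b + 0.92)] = (0.1575*b^3 + 2.898*b^2 + 17.7744*b - 4.976664)/(0.003375*b^3 + 0.0621*b^2 + 0.38088*b + 0.778688)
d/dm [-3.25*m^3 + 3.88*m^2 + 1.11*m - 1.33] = -9.75*m^2 + 7.76*m + 1.11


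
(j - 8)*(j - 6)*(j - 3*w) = j^3 - 3*j^2*w - 14*j^2 + 42*j*w + 48*j - 144*w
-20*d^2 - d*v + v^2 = (-5*d + v)*(4*d + v)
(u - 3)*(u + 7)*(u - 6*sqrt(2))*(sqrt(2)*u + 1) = sqrt(2)*u^4 - 11*u^3 + 4*sqrt(2)*u^3 - 44*u^2 - 27*sqrt(2)*u^2 - 24*sqrt(2)*u + 231*u + 126*sqrt(2)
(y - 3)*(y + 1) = y^2 - 2*y - 3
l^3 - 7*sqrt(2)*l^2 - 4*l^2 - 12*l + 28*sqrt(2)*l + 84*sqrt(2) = (l - 6)*(l + 2)*(l - 7*sqrt(2))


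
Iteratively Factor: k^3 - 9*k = (k + 3)*(k^2 - 3*k) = k*(k + 3)*(k - 3)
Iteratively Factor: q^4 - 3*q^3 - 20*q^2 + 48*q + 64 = (q + 1)*(q^3 - 4*q^2 - 16*q + 64) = (q + 1)*(q + 4)*(q^2 - 8*q + 16) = (q - 4)*(q + 1)*(q + 4)*(q - 4)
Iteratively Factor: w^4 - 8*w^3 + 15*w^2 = (w - 3)*(w^3 - 5*w^2) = (w - 5)*(w - 3)*(w^2) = w*(w - 5)*(w - 3)*(w)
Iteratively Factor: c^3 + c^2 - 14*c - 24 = (c + 2)*(c^2 - c - 12) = (c - 4)*(c + 2)*(c + 3)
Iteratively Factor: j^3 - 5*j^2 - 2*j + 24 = (j + 2)*(j^2 - 7*j + 12) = (j - 3)*(j + 2)*(j - 4)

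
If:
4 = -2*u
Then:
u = -2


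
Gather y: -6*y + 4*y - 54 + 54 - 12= -2*y - 12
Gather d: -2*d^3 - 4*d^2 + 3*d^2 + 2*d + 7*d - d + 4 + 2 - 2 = -2*d^3 - d^2 + 8*d + 4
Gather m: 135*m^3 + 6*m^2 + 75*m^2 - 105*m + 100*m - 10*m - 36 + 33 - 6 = 135*m^3 + 81*m^2 - 15*m - 9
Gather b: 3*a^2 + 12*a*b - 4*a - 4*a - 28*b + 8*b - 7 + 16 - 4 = 3*a^2 - 8*a + b*(12*a - 20) + 5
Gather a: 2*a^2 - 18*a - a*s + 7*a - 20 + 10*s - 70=2*a^2 + a*(-s - 11) + 10*s - 90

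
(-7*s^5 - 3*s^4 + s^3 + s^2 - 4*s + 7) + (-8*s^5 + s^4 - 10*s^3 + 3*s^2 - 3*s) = -15*s^5 - 2*s^4 - 9*s^3 + 4*s^2 - 7*s + 7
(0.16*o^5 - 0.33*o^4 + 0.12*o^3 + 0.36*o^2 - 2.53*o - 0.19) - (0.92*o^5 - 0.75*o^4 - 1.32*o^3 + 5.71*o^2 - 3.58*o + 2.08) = -0.76*o^5 + 0.42*o^4 + 1.44*o^3 - 5.35*o^2 + 1.05*o - 2.27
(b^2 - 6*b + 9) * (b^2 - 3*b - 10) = b^4 - 9*b^3 + 17*b^2 + 33*b - 90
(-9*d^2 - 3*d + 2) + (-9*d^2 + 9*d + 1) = -18*d^2 + 6*d + 3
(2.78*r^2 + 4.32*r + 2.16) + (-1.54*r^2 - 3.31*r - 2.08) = 1.24*r^2 + 1.01*r + 0.0800000000000001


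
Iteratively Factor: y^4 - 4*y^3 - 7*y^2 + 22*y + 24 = (y + 1)*(y^3 - 5*y^2 - 2*y + 24) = (y - 3)*(y + 1)*(y^2 - 2*y - 8) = (y - 4)*(y - 3)*(y + 1)*(y + 2)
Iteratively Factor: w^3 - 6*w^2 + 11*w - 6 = (w - 3)*(w^2 - 3*w + 2) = (w - 3)*(w - 1)*(w - 2)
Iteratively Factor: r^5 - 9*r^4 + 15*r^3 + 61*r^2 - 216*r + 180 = (r + 3)*(r^4 - 12*r^3 + 51*r^2 - 92*r + 60) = (r - 2)*(r + 3)*(r^3 - 10*r^2 + 31*r - 30) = (r - 2)^2*(r + 3)*(r^2 - 8*r + 15) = (r - 3)*(r - 2)^2*(r + 3)*(r - 5)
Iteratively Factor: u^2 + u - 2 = (u + 2)*(u - 1)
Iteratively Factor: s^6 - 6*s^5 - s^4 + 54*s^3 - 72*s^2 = (s)*(s^5 - 6*s^4 - s^3 + 54*s^2 - 72*s) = s*(s - 3)*(s^4 - 3*s^3 - 10*s^2 + 24*s) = s*(s - 4)*(s - 3)*(s^3 + s^2 - 6*s) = s*(s - 4)*(s - 3)*(s + 3)*(s^2 - 2*s) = s^2*(s - 4)*(s - 3)*(s + 3)*(s - 2)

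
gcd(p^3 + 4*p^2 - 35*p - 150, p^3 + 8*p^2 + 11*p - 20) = p + 5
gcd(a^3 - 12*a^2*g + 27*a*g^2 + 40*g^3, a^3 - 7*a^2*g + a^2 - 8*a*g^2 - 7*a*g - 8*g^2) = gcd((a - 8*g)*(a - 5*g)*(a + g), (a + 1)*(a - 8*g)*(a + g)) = a^2 - 7*a*g - 8*g^2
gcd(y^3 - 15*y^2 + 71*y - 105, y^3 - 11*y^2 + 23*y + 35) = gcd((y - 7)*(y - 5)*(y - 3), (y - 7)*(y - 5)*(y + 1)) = y^2 - 12*y + 35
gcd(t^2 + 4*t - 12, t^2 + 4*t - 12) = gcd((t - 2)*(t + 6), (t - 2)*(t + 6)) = t^2 + 4*t - 12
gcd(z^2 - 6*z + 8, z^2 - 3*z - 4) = z - 4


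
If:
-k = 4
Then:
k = -4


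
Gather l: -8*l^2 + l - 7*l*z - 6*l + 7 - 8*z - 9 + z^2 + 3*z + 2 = -8*l^2 + l*(-7*z - 5) + z^2 - 5*z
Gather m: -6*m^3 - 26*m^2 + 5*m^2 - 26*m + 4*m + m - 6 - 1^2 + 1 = -6*m^3 - 21*m^2 - 21*m - 6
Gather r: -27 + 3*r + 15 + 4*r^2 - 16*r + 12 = 4*r^2 - 13*r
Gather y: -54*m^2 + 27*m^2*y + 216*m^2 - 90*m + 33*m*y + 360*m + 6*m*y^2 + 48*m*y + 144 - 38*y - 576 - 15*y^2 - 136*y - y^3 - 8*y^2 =162*m^2 + 270*m - y^3 + y^2*(6*m - 23) + y*(27*m^2 + 81*m - 174) - 432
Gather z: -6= -6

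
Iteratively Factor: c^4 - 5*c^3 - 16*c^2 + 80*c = (c - 4)*(c^3 - c^2 - 20*c) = c*(c - 4)*(c^2 - c - 20) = c*(c - 5)*(c - 4)*(c + 4)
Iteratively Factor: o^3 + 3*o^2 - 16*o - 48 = (o - 4)*(o^2 + 7*o + 12) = (o - 4)*(o + 4)*(o + 3)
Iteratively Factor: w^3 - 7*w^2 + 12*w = (w - 4)*(w^2 - 3*w) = (w - 4)*(w - 3)*(w)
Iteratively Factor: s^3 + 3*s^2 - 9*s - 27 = (s + 3)*(s^2 - 9) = (s - 3)*(s + 3)*(s + 3)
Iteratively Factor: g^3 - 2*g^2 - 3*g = (g - 3)*(g^2 + g) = (g - 3)*(g + 1)*(g)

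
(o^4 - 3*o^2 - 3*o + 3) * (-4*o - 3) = -4*o^5 - 3*o^4 + 12*o^3 + 21*o^2 - 3*o - 9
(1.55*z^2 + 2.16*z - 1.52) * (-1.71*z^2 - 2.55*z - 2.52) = -2.6505*z^4 - 7.6461*z^3 - 6.8148*z^2 - 1.5672*z + 3.8304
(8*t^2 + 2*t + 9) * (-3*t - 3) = -24*t^3 - 30*t^2 - 33*t - 27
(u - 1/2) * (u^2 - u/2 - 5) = u^3 - u^2 - 19*u/4 + 5/2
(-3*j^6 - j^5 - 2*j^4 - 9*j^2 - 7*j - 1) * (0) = 0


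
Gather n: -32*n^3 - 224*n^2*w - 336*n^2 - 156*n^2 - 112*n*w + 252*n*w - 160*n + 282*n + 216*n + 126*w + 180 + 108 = -32*n^3 + n^2*(-224*w - 492) + n*(140*w + 338) + 126*w + 288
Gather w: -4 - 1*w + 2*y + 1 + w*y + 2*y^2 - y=w*(y - 1) + 2*y^2 + y - 3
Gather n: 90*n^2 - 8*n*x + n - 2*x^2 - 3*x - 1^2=90*n^2 + n*(1 - 8*x) - 2*x^2 - 3*x - 1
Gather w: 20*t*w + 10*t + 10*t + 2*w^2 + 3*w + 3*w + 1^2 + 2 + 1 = 20*t + 2*w^2 + w*(20*t + 6) + 4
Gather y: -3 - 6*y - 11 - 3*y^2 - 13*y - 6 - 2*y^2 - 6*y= -5*y^2 - 25*y - 20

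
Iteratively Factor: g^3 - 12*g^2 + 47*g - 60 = (g - 4)*(g^2 - 8*g + 15) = (g - 5)*(g - 4)*(g - 3)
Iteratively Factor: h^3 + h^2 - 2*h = (h)*(h^2 + h - 2) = h*(h + 2)*(h - 1)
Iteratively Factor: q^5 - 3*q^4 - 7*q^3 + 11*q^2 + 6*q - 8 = (q - 1)*(q^4 - 2*q^3 - 9*q^2 + 2*q + 8) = (q - 1)^2*(q^3 - q^2 - 10*q - 8) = (q - 1)^2*(q + 2)*(q^2 - 3*q - 4) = (q - 1)^2*(q + 1)*(q + 2)*(q - 4)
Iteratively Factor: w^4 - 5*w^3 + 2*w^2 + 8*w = (w - 4)*(w^3 - w^2 - 2*w) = (w - 4)*(w + 1)*(w^2 - 2*w) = (w - 4)*(w - 2)*(w + 1)*(w)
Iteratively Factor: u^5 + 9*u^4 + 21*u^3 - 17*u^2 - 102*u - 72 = (u + 3)*(u^4 + 6*u^3 + 3*u^2 - 26*u - 24) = (u + 3)*(u + 4)*(u^3 + 2*u^2 - 5*u - 6) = (u + 1)*(u + 3)*(u + 4)*(u^2 + u - 6) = (u + 1)*(u + 3)^2*(u + 4)*(u - 2)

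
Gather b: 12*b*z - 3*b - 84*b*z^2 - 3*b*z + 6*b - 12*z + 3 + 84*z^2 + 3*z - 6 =b*(-84*z^2 + 9*z + 3) + 84*z^2 - 9*z - 3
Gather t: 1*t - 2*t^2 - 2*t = -2*t^2 - t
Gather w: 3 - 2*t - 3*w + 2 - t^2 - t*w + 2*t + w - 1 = -t^2 + w*(-t - 2) + 4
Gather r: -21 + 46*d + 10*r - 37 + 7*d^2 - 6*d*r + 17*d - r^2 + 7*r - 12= 7*d^2 + 63*d - r^2 + r*(17 - 6*d) - 70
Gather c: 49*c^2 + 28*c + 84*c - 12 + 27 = 49*c^2 + 112*c + 15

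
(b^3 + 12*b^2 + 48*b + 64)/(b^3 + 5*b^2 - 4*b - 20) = (b^3 + 12*b^2 + 48*b + 64)/(b^3 + 5*b^2 - 4*b - 20)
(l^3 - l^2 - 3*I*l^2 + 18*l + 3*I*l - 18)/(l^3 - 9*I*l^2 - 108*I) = (l - 1)/(l - 6*I)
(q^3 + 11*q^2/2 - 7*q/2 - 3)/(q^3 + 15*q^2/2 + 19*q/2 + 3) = (q - 1)/(q + 1)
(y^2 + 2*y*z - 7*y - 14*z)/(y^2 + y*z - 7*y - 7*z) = (y + 2*z)/(y + z)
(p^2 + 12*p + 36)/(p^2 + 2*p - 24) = (p + 6)/(p - 4)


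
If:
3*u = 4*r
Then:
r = 3*u/4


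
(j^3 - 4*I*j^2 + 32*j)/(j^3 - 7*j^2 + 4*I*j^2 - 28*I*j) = (j - 8*I)/(j - 7)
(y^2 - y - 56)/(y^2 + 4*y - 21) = (y - 8)/(y - 3)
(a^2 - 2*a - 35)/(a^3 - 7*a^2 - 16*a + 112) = (a + 5)/(a^2 - 16)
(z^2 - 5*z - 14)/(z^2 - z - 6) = (z - 7)/(z - 3)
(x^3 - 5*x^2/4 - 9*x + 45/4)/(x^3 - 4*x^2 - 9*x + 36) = (x - 5/4)/(x - 4)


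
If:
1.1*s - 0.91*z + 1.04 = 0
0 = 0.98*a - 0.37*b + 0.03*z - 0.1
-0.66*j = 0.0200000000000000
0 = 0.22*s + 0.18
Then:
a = 0.377551020408163*b + 0.097331240188383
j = -0.03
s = -0.82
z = 0.15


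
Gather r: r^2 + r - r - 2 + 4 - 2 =r^2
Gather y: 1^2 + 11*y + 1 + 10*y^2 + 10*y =10*y^2 + 21*y + 2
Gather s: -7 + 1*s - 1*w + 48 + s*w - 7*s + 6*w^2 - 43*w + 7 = s*(w - 6) + 6*w^2 - 44*w + 48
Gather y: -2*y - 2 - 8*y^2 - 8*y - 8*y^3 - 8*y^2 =-8*y^3 - 16*y^2 - 10*y - 2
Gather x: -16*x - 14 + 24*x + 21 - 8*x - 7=0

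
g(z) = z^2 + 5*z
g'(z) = 2*z + 5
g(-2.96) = -6.04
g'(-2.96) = -0.92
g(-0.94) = -3.82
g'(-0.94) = 3.12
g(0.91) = 5.38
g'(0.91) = 6.82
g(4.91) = 48.66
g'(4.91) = 14.82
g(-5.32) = 1.70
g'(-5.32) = -5.64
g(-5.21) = 1.09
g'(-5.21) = -5.42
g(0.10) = 0.51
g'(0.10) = 5.20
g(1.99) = 13.91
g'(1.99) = 8.98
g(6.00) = 66.00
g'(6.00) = 17.00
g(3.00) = 24.00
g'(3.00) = 11.00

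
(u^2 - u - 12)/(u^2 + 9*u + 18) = (u - 4)/(u + 6)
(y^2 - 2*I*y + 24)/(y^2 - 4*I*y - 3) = (-y^2 + 2*I*y - 24)/(-y^2 + 4*I*y + 3)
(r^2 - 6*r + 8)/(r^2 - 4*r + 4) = (r - 4)/(r - 2)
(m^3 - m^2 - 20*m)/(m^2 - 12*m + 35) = m*(m + 4)/(m - 7)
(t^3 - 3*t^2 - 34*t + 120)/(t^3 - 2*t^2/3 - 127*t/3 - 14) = 3*(t^2 - 9*t + 20)/(3*t^2 - 20*t - 7)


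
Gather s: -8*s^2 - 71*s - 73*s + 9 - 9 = -8*s^2 - 144*s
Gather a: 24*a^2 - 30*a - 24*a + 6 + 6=24*a^2 - 54*a + 12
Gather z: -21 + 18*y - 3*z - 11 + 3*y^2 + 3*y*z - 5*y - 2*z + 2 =3*y^2 + 13*y + z*(3*y - 5) - 30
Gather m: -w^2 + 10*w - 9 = -w^2 + 10*w - 9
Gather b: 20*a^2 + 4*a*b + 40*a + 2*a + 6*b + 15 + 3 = 20*a^2 + 42*a + b*(4*a + 6) + 18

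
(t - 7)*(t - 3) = t^2 - 10*t + 21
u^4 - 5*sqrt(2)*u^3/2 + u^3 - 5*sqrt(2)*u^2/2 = u^2*(u + 1)*(u - 5*sqrt(2)/2)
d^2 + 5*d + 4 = (d + 1)*(d + 4)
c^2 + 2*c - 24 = (c - 4)*(c + 6)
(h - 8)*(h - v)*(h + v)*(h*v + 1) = h^4*v - 8*h^3*v + h^3 - h^2*v^3 - 8*h^2 + 8*h*v^3 - h*v^2 + 8*v^2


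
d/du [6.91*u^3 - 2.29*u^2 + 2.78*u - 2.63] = 20.73*u^2 - 4.58*u + 2.78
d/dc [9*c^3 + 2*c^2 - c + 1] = 27*c^2 + 4*c - 1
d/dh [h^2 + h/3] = 2*h + 1/3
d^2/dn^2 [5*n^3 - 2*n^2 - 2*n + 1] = 30*n - 4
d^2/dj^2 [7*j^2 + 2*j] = 14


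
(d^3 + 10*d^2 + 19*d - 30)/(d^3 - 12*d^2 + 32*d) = (d^3 + 10*d^2 + 19*d - 30)/(d*(d^2 - 12*d + 32))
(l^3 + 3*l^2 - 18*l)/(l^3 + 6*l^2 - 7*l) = (l^2 + 3*l - 18)/(l^2 + 6*l - 7)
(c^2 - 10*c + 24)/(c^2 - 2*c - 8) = (c - 6)/(c + 2)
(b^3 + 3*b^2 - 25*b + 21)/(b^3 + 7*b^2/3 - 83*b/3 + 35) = 3*(b - 1)/(3*b - 5)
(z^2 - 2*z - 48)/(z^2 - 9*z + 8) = (z + 6)/(z - 1)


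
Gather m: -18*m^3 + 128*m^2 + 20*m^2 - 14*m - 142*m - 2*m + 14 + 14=-18*m^3 + 148*m^2 - 158*m + 28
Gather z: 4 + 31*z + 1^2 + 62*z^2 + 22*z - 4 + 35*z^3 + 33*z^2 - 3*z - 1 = 35*z^3 + 95*z^2 + 50*z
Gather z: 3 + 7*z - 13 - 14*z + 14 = 4 - 7*z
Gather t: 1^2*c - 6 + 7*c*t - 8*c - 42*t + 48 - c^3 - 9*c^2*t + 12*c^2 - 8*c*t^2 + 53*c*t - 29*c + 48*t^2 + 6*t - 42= -c^3 + 12*c^2 - 36*c + t^2*(48 - 8*c) + t*(-9*c^2 + 60*c - 36)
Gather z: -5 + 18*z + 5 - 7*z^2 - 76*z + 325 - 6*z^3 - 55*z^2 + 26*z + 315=-6*z^3 - 62*z^2 - 32*z + 640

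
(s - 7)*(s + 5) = s^2 - 2*s - 35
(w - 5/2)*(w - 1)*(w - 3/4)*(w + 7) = w^4 + 11*w^3/4 - 197*w^2/8 + 34*w - 105/8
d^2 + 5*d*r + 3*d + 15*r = (d + 3)*(d + 5*r)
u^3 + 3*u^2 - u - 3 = (u - 1)*(u + 1)*(u + 3)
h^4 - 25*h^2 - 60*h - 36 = (h - 6)*(h + 1)*(h + 2)*(h + 3)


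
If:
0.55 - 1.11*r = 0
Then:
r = 0.50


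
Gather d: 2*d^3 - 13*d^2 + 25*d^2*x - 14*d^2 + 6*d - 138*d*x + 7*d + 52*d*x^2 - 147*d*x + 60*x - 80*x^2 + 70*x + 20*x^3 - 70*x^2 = 2*d^3 + d^2*(25*x - 27) + d*(52*x^2 - 285*x + 13) + 20*x^3 - 150*x^2 + 130*x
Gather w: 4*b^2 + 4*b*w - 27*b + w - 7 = 4*b^2 - 27*b + w*(4*b + 1) - 7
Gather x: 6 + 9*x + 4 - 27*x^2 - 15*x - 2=-27*x^2 - 6*x + 8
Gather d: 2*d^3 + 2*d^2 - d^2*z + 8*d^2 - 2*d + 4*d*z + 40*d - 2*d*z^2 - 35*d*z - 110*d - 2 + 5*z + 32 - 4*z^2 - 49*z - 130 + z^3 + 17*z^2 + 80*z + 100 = 2*d^3 + d^2*(10 - z) + d*(-2*z^2 - 31*z - 72) + z^3 + 13*z^2 + 36*z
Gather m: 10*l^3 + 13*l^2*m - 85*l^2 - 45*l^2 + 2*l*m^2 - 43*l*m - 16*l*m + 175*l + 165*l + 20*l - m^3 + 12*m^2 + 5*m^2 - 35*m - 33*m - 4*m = 10*l^3 - 130*l^2 + 360*l - m^3 + m^2*(2*l + 17) + m*(13*l^2 - 59*l - 72)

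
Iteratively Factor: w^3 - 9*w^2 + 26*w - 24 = (w - 2)*(w^2 - 7*w + 12) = (w - 3)*(w - 2)*(w - 4)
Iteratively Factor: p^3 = (p)*(p^2) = p^2*(p)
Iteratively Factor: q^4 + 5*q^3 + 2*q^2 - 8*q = (q + 4)*(q^3 + q^2 - 2*q) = (q - 1)*(q + 4)*(q^2 + 2*q) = q*(q - 1)*(q + 4)*(q + 2)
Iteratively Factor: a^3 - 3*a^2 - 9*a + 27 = (a - 3)*(a^2 - 9) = (a - 3)^2*(a + 3)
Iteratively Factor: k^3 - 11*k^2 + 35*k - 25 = (k - 5)*(k^2 - 6*k + 5) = (k - 5)^2*(k - 1)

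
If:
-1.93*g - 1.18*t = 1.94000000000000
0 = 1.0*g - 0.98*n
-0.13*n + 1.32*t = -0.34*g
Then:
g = -1.11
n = -1.13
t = 0.17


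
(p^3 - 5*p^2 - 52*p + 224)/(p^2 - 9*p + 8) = (p^2 + 3*p - 28)/(p - 1)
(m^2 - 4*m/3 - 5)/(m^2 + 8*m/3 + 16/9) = 3*(3*m^2 - 4*m - 15)/(9*m^2 + 24*m + 16)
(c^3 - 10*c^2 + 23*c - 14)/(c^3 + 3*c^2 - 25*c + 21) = (c^2 - 9*c + 14)/(c^2 + 4*c - 21)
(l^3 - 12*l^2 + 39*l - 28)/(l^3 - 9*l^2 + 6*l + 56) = (l - 1)/(l + 2)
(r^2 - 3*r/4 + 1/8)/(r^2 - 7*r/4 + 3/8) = (2*r - 1)/(2*r - 3)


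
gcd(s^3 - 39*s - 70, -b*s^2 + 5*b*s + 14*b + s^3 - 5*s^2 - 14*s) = s^2 - 5*s - 14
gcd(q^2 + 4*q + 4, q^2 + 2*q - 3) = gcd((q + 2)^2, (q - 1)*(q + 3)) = 1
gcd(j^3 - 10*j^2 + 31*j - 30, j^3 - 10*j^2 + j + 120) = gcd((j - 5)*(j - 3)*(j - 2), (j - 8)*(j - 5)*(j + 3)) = j - 5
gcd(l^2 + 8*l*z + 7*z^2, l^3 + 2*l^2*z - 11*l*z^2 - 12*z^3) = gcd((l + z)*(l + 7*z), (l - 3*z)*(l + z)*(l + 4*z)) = l + z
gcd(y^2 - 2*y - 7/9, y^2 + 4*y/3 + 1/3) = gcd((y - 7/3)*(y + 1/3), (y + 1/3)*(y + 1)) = y + 1/3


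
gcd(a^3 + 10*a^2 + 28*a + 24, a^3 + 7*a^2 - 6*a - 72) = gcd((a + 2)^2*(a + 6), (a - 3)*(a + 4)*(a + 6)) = a + 6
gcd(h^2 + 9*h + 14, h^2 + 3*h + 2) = h + 2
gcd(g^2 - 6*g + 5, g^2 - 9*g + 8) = g - 1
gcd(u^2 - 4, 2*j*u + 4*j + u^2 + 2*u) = u + 2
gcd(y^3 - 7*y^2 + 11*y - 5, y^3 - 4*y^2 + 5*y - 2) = y^2 - 2*y + 1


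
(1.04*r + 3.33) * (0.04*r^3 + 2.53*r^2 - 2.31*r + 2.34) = 0.0416*r^4 + 2.7644*r^3 + 6.0225*r^2 - 5.2587*r + 7.7922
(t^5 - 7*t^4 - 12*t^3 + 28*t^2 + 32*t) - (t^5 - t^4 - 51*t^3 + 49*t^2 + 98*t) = -6*t^4 + 39*t^3 - 21*t^2 - 66*t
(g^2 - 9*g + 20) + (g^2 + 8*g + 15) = 2*g^2 - g + 35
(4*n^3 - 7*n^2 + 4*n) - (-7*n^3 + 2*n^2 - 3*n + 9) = 11*n^3 - 9*n^2 + 7*n - 9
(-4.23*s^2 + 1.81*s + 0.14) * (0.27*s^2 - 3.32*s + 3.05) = -1.1421*s^4 + 14.5323*s^3 - 18.8729*s^2 + 5.0557*s + 0.427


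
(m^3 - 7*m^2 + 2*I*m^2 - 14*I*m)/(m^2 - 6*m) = (m^2 + m*(-7 + 2*I) - 14*I)/(m - 6)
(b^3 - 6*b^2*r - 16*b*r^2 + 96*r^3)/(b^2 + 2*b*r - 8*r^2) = (-b^2 + 10*b*r - 24*r^2)/(-b + 2*r)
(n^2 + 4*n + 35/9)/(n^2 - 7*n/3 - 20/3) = (n + 7/3)/(n - 4)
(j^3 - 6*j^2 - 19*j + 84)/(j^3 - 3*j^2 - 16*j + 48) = (j - 7)/(j - 4)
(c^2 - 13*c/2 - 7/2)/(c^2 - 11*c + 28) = (c + 1/2)/(c - 4)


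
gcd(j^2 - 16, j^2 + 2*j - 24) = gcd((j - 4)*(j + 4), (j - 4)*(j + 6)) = j - 4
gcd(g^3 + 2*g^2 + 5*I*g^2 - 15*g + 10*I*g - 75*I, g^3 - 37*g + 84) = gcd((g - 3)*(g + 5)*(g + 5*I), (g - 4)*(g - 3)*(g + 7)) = g - 3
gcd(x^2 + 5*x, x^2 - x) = x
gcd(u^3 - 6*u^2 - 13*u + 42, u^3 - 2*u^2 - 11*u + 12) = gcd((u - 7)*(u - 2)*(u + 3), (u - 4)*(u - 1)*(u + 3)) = u + 3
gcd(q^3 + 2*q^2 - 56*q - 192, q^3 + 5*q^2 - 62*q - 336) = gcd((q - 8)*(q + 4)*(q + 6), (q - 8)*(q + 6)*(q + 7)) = q^2 - 2*q - 48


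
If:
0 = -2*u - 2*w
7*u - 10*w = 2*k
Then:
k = -17*w/2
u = -w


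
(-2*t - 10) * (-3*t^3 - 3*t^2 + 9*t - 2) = 6*t^4 + 36*t^3 + 12*t^2 - 86*t + 20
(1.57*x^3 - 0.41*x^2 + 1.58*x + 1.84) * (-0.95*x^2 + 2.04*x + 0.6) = -1.4915*x^5 + 3.5923*x^4 - 1.3954*x^3 + 1.2292*x^2 + 4.7016*x + 1.104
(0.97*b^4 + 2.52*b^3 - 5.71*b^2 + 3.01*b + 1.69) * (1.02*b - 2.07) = 0.9894*b^5 + 0.5625*b^4 - 11.0406*b^3 + 14.8899*b^2 - 4.5069*b - 3.4983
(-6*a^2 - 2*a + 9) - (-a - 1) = -6*a^2 - a + 10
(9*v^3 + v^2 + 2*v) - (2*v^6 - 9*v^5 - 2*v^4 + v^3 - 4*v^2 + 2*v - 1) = -2*v^6 + 9*v^5 + 2*v^4 + 8*v^3 + 5*v^2 + 1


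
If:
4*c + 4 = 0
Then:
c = -1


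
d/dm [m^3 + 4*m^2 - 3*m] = 3*m^2 + 8*m - 3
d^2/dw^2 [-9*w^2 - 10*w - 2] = -18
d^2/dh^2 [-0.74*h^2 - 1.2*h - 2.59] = -1.48000000000000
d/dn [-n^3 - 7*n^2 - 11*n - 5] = -3*n^2 - 14*n - 11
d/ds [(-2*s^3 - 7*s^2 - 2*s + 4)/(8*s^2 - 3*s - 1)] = (-16*s^4 + 12*s^3 + 43*s^2 - 50*s + 14)/(64*s^4 - 48*s^3 - 7*s^2 + 6*s + 1)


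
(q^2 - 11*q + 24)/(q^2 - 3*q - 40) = (q - 3)/(q + 5)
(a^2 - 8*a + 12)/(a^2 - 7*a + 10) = (a - 6)/(a - 5)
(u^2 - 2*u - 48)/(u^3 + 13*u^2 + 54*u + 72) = (u - 8)/(u^2 + 7*u + 12)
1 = 1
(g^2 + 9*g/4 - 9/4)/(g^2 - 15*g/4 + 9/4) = (g + 3)/(g - 3)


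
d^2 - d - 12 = (d - 4)*(d + 3)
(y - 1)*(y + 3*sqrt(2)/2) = y^2 - y + 3*sqrt(2)*y/2 - 3*sqrt(2)/2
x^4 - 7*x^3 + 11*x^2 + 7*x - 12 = (x - 4)*(x - 3)*(x - 1)*(x + 1)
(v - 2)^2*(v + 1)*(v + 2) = v^4 - v^3 - 6*v^2 + 4*v + 8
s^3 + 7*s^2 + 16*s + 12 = (s + 2)^2*(s + 3)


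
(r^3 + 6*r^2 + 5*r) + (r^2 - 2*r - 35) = r^3 + 7*r^2 + 3*r - 35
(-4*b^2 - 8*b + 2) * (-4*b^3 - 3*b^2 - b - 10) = 16*b^5 + 44*b^4 + 20*b^3 + 42*b^2 + 78*b - 20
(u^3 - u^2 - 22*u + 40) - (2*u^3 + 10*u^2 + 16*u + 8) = -u^3 - 11*u^2 - 38*u + 32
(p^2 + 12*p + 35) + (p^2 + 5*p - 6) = 2*p^2 + 17*p + 29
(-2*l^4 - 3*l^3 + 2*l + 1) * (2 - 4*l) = 8*l^5 + 8*l^4 - 6*l^3 - 8*l^2 + 2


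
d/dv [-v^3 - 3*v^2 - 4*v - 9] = -3*v^2 - 6*v - 4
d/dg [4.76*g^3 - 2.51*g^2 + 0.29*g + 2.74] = 14.28*g^2 - 5.02*g + 0.29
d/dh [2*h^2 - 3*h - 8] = 4*h - 3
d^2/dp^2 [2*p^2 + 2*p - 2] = 4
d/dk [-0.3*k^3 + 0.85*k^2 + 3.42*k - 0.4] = -0.9*k^2 + 1.7*k + 3.42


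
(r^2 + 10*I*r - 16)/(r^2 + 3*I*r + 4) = (r^2 + 10*I*r - 16)/(r^2 + 3*I*r + 4)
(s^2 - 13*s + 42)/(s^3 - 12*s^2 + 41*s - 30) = (s - 7)/(s^2 - 6*s + 5)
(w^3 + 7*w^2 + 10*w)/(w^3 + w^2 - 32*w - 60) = w/(w - 6)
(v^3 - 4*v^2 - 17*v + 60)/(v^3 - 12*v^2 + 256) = (v^2 - 8*v + 15)/(v^2 - 16*v + 64)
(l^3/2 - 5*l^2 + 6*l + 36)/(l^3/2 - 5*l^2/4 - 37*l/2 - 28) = 2*(l^2 - 12*l + 36)/(2*l^2 - 9*l - 56)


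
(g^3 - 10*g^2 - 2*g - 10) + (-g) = g^3 - 10*g^2 - 3*g - 10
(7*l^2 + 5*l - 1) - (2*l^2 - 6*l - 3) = 5*l^2 + 11*l + 2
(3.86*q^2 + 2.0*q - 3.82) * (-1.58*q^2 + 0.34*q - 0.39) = -6.0988*q^4 - 1.8476*q^3 + 5.2102*q^2 - 2.0788*q + 1.4898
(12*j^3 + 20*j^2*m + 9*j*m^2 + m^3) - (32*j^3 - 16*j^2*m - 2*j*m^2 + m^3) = -20*j^3 + 36*j^2*m + 11*j*m^2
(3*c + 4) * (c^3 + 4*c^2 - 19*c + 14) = 3*c^4 + 16*c^3 - 41*c^2 - 34*c + 56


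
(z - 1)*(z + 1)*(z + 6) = z^3 + 6*z^2 - z - 6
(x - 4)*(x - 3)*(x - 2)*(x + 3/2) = x^4 - 15*x^3/2 + 25*x^2/2 + 15*x - 36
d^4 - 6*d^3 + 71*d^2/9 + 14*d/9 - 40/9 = (d - 4)*(d - 5/3)*(d - 1)*(d + 2/3)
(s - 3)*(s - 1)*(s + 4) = s^3 - 13*s + 12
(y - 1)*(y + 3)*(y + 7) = y^3 + 9*y^2 + 11*y - 21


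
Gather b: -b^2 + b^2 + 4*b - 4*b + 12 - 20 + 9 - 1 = 0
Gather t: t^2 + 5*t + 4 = t^2 + 5*t + 4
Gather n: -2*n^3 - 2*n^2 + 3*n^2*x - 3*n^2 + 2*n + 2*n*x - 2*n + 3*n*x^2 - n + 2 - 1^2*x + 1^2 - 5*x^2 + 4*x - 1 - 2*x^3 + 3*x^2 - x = -2*n^3 + n^2*(3*x - 5) + n*(3*x^2 + 2*x - 1) - 2*x^3 - 2*x^2 + 2*x + 2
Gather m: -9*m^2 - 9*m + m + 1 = -9*m^2 - 8*m + 1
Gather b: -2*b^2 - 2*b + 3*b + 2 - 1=-2*b^2 + b + 1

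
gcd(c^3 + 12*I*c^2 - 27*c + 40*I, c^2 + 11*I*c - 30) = c + 5*I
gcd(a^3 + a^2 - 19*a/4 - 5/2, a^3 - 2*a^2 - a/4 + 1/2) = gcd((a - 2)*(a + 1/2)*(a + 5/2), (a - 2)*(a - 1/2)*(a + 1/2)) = a^2 - 3*a/2 - 1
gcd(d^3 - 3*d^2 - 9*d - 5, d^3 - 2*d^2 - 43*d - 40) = d + 1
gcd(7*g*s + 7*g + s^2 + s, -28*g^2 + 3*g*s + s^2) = 7*g + s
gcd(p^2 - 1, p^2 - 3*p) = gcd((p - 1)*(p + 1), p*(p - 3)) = 1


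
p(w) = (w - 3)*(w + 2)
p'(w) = 2*w - 1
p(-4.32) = 16.98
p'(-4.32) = -9.64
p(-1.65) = -1.63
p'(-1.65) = -4.30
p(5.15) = 15.37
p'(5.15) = 9.30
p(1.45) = -5.35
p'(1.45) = 1.90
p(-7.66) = 60.34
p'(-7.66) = -16.32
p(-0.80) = -4.56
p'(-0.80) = -2.60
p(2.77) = -1.10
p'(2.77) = 4.54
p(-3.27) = 7.96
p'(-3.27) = -7.54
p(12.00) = 126.00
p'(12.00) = 23.00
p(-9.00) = 84.00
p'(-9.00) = -19.00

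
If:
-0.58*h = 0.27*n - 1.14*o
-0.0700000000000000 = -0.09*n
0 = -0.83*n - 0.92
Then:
No Solution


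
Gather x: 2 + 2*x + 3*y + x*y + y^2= x*(y + 2) + y^2 + 3*y + 2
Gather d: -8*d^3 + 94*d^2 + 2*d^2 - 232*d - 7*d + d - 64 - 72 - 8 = -8*d^3 + 96*d^2 - 238*d - 144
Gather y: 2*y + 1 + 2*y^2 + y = 2*y^2 + 3*y + 1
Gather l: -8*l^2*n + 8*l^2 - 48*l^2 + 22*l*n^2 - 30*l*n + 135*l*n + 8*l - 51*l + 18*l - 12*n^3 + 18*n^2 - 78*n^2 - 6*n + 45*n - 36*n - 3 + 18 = l^2*(-8*n - 40) + l*(22*n^2 + 105*n - 25) - 12*n^3 - 60*n^2 + 3*n + 15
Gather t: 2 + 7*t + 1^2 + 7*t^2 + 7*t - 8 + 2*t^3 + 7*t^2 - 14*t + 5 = 2*t^3 + 14*t^2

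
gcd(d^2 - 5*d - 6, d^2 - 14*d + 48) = d - 6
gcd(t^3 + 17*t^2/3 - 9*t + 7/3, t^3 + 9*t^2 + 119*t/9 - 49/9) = t^2 + 20*t/3 - 7/3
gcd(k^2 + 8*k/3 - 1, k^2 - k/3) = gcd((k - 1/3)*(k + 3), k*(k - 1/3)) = k - 1/3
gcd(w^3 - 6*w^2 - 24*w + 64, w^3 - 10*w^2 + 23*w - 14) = w - 2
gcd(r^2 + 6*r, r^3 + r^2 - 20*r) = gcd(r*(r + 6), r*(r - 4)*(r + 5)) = r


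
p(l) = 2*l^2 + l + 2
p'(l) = 4*l + 1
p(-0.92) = 2.77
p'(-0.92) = -2.68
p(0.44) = 2.83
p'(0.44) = 2.76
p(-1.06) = 3.19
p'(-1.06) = -3.24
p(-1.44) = 4.71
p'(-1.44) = -4.76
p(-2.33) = 10.53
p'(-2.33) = -8.32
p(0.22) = 2.32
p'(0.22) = 1.88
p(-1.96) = 7.72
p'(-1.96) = -6.84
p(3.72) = 33.40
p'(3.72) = 15.88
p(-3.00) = 17.00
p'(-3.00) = -11.00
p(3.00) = 23.00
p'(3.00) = 13.00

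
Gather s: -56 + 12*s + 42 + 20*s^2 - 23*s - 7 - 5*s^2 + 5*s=15*s^2 - 6*s - 21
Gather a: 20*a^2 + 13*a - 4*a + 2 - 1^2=20*a^2 + 9*a + 1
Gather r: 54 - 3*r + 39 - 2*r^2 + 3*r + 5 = 98 - 2*r^2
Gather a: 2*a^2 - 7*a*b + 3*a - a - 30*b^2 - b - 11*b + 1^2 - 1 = 2*a^2 + a*(2 - 7*b) - 30*b^2 - 12*b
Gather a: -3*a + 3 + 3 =6 - 3*a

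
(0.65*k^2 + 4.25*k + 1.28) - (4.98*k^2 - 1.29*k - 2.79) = -4.33*k^2 + 5.54*k + 4.07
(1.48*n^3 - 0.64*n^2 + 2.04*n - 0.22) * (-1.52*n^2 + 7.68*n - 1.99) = -2.2496*n^5 + 12.3392*n^4 - 10.9612*n^3 + 17.2752*n^2 - 5.7492*n + 0.4378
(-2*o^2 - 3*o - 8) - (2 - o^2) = -o^2 - 3*o - 10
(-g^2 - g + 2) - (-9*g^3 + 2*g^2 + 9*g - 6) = 9*g^3 - 3*g^2 - 10*g + 8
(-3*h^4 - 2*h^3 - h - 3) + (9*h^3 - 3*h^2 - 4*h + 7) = -3*h^4 + 7*h^3 - 3*h^2 - 5*h + 4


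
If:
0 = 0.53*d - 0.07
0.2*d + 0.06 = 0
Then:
No Solution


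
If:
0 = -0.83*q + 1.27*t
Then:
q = 1.53012048192771*t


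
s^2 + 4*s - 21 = (s - 3)*(s + 7)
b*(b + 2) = b^2 + 2*b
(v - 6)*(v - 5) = v^2 - 11*v + 30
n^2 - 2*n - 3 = (n - 3)*(n + 1)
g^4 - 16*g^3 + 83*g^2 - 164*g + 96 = (g - 8)*(g - 4)*(g - 3)*(g - 1)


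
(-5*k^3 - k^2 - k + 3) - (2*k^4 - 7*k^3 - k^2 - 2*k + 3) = -2*k^4 + 2*k^3 + k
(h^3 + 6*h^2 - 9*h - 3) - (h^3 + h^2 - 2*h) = 5*h^2 - 7*h - 3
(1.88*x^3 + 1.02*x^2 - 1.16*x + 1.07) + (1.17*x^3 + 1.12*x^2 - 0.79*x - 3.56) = 3.05*x^3 + 2.14*x^2 - 1.95*x - 2.49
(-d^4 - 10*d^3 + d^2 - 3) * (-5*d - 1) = 5*d^5 + 51*d^4 + 5*d^3 - d^2 + 15*d + 3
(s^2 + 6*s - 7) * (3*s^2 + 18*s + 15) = 3*s^4 + 36*s^3 + 102*s^2 - 36*s - 105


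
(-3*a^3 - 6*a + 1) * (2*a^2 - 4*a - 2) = -6*a^5 + 12*a^4 - 6*a^3 + 26*a^2 + 8*a - 2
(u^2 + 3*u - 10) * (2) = 2*u^2 + 6*u - 20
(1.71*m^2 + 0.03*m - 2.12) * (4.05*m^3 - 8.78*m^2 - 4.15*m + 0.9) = 6.9255*m^5 - 14.8923*m^4 - 15.9459*m^3 + 20.0281*m^2 + 8.825*m - 1.908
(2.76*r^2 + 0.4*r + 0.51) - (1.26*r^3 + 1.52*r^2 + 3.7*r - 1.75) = -1.26*r^3 + 1.24*r^2 - 3.3*r + 2.26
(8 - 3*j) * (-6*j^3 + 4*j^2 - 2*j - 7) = 18*j^4 - 60*j^3 + 38*j^2 + 5*j - 56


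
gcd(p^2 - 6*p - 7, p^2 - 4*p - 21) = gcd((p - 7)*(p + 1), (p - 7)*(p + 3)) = p - 7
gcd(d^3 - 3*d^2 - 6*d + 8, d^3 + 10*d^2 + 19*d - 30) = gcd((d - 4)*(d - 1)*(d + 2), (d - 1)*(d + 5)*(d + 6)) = d - 1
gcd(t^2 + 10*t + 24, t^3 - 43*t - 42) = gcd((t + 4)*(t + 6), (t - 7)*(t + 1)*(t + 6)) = t + 6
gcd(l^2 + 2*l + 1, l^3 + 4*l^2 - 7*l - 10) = l + 1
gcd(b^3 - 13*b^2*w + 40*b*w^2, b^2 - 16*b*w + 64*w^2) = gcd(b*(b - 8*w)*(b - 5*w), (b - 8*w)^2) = -b + 8*w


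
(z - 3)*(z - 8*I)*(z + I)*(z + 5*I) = z^4 - 3*z^3 - 2*I*z^3 + 43*z^2 + 6*I*z^2 - 129*z + 40*I*z - 120*I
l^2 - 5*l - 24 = (l - 8)*(l + 3)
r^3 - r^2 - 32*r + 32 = (r - 1)*(r - 4*sqrt(2))*(r + 4*sqrt(2))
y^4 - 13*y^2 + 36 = (y - 3)*(y - 2)*(y + 2)*(y + 3)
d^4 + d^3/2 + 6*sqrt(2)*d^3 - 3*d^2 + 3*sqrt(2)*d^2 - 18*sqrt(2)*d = d*(d - 3/2)*(d + 2)*(d + 6*sqrt(2))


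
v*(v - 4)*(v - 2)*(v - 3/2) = v^4 - 15*v^3/2 + 17*v^2 - 12*v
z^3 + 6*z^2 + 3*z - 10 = (z - 1)*(z + 2)*(z + 5)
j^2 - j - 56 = (j - 8)*(j + 7)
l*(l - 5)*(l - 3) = l^3 - 8*l^2 + 15*l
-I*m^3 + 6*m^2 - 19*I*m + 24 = (m - 3*I)*(m + 8*I)*(-I*m + 1)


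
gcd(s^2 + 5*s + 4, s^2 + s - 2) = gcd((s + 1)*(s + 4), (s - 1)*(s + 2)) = 1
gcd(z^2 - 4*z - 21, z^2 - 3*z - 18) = z + 3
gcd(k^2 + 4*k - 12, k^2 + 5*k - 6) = k + 6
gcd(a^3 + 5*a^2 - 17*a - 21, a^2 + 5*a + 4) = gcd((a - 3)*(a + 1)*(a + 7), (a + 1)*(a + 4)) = a + 1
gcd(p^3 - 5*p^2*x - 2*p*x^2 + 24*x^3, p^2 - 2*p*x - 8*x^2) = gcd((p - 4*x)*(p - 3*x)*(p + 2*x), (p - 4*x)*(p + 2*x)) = -p^2 + 2*p*x + 8*x^2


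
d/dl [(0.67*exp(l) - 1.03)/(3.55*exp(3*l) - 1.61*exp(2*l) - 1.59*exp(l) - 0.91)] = (-4.757*exp(3*l) + 12.0482*exp(2*l) - 3.3166*exp(l) - 2.2474)*exp(l)/(12.6025*exp(6*l) - 11.431*exp(5*l) - 8.6969*exp(4*l) - 1.3412*exp(3*l) + 5.4583*exp(2*l) + 2.8938*exp(l) + 0.8281)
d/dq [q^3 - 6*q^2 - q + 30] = 3*q^2 - 12*q - 1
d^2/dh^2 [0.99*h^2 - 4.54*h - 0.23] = 1.98000000000000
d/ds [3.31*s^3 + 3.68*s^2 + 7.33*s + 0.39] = 9.93*s^2 + 7.36*s + 7.33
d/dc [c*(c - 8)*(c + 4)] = 3*c^2 - 8*c - 32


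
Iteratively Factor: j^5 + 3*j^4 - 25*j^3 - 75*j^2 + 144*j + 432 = (j + 4)*(j^4 - j^3 - 21*j^2 + 9*j + 108) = (j - 3)*(j + 4)*(j^3 + 2*j^2 - 15*j - 36) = (j - 3)*(j + 3)*(j + 4)*(j^2 - j - 12) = (j - 3)*(j + 3)^2*(j + 4)*(j - 4)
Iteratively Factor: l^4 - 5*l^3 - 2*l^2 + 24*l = (l - 3)*(l^3 - 2*l^2 - 8*l) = (l - 4)*(l - 3)*(l^2 + 2*l) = (l - 4)*(l - 3)*(l + 2)*(l)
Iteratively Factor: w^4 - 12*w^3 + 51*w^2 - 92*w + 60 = (w - 3)*(w^3 - 9*w^2 + 24*w - 20) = (w - 3)*(w - 2)*(w^2 - 7*w + 10) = (w - 3)*(w - 2)^2*(w - 5)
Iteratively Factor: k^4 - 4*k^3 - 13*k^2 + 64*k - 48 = (k - 3)*(k^3 - k^2 - 16*k + 16) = (k - 4)*(k - 3)*(k^2 + 3*k - 4) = (k - 4)*(k - 3)*(k + 4)*(k - 1)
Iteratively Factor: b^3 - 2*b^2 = (b)*(b^2 - 2*b) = b^2*(b - 2)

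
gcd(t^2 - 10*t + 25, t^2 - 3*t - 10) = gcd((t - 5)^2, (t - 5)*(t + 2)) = t - 5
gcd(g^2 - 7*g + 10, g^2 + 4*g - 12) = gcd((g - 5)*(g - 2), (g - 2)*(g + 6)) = g - 2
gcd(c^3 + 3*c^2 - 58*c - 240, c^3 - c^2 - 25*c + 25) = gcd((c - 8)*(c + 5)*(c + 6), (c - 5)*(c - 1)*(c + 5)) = c + 5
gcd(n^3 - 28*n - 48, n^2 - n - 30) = n - 6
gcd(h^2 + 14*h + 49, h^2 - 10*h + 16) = 1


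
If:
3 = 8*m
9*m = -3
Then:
No Solution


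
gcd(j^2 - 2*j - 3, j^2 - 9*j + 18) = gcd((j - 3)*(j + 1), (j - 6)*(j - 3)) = j - 3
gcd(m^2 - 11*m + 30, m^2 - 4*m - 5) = m - 5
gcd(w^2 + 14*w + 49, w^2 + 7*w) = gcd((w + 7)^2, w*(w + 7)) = w + 7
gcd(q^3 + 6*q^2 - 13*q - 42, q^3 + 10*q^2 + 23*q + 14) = q^2 + 9*q + 14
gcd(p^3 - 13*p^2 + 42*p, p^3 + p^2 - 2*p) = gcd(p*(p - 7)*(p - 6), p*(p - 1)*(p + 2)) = p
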